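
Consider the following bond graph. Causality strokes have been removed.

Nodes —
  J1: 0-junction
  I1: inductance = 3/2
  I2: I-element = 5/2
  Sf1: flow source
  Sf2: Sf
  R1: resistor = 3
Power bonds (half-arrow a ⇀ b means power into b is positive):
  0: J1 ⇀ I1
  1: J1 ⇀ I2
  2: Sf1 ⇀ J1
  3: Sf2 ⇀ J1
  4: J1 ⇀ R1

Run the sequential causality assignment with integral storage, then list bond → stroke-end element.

bond 0 →I1
bond 1 →I2
bond 2 →Sf1
bond 3 →Sf2
bond 4 →J1

β2 →Sf1  (Sf1: flow source, stroke at near end)
β3 →Sf2  (Sf2 fixes flow; stroke at Sf2)
β0 →I1  (I1 outputs flow p/I1)
β1 →I2  (prefer integral on I2)
β4 →J1  (closing 0-jn rule on J1)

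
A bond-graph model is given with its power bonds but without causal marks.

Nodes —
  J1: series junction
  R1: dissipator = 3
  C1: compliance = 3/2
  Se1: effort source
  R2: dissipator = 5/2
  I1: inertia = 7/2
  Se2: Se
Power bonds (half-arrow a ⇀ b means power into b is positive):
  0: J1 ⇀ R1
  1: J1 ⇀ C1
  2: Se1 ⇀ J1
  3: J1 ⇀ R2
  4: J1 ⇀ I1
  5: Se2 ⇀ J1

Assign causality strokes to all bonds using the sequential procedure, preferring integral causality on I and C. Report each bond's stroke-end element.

b2 |J1  (Se1 fixes effort; stroke away)
b5 |J1  (Se2 (Se) sets effort on bond)
b1 |J1  (C1 integral (e out))
b4 |I1  (I1 outputs flow p/I1)
b0 |J1  (J1: bond 4 brought flow, rest push out)
b3 |J1  (common-f at J1 fixed by 4)

#0 stroke at J1
#1 stroke at J1
#2 stroke at J1
#3 stroke at J1
#4 stroke at I1
#5 stroke at J1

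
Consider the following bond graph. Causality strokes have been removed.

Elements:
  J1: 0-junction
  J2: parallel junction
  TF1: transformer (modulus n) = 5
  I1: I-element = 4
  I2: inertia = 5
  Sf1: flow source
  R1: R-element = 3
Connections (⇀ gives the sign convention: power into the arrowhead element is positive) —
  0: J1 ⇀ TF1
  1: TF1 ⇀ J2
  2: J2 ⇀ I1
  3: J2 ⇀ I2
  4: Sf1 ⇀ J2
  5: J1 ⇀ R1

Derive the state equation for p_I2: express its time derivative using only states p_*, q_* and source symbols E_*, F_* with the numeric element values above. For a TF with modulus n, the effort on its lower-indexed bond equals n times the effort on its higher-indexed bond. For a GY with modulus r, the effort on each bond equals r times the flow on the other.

b4 stroke→Sf1  (source Sf1 imposes f)
b2 stroke→I1  (I1 outputs flow p/I1)
b3 stroke→I2  (I2: I, integral causality)
b1 stroke→J2  (closing 0-jn rule on J2)
b0 stroke→TF1  (TF1: transformer flips bond 1)
b5 stroke→J1  (closing 0-jn rule on J1)

dp_I2/dt = 3*F_Sf1/25 - 3*p_I1/100 - 3*p_I2/125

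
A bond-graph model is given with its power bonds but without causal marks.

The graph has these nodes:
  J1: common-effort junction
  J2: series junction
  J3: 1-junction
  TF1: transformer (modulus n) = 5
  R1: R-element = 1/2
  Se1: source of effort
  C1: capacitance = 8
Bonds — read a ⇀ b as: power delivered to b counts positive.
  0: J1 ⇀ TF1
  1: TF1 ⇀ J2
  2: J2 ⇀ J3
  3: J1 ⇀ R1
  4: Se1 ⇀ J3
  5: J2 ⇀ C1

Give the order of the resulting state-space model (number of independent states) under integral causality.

1  (C1 all integral)

β4 |J3  (Se1: effort source, stroke at far end)
β2 |J2  (J3 needs exactly one f-in)
β5 |J2  (C1: C, integral causality)
β1 |TF1  (closing 1-jn rule on J2)
β0 |J1  (TF TF1: opposite of bond 1)
β3 |R1  (common-e at J1 fixed by 0)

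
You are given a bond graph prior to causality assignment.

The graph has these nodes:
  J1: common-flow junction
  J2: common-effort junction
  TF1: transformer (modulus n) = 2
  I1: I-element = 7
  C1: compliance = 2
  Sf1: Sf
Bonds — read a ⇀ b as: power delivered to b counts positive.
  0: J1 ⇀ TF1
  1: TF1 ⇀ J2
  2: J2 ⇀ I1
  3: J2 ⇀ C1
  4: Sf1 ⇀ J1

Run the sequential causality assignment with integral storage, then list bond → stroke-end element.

b0 stroke→J1
b1 stroke→TF1
b2 stroke→I1
b3 stroke→J2
b4 stroke→Sf1

#4 →Sf1  (Sf1 fixes flow; stroke at Sf1)
#0 →J1  (J1: bond 4 brought flow, rest push out)
#1 →TF1  (TF TF1: opposite of bond 0)
#2 →I1  (I1 integral (f out))
#3 →J2  (closing 0-jn rule on J2)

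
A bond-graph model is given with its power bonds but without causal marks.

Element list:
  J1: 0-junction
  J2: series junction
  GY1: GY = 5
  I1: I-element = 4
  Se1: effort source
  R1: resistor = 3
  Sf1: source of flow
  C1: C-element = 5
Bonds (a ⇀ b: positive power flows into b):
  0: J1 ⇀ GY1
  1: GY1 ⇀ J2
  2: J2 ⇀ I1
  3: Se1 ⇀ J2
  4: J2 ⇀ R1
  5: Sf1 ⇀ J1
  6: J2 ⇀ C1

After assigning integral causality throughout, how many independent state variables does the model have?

2  (C1, I1 all integral)

bond 3 stroke at J2  (source Se1 imposes e)
bond 5 stroke at Sf1  (Sf1 fixes flow; stroke at Sf1)
bond 0 stroke at J1  (only one effort-in slot at J1)
bond 1 stroke at J2  (GY GY1: same side as bond 0)
bond 2 stroke at I1  (I1 outputs flow p/I1)
bond 4 stroke at J2  (J2 flow already set via bond 2)
bond 6 stroke at J2  (J2: bond 2 brought flow, rest push out)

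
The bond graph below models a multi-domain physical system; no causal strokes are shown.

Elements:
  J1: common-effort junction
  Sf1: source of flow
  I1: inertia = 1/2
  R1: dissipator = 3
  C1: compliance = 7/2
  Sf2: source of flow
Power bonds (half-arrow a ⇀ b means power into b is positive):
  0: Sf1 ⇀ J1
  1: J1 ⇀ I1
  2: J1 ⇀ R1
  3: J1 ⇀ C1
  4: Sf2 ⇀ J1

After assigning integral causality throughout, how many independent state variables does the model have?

2  (C1, I1 all integral)

bond 0 →Sf1  (Sf1 fixes flow; stroke at Sf1)
bond 4 →Sf2  (source Sf2 imposes f)
bond 1 →I1  (prefer integral on I1)
bond 3 →J1  (C1 outputs effort q/C1)
bond 2 →R1  (common-e at J1 fixed by 3)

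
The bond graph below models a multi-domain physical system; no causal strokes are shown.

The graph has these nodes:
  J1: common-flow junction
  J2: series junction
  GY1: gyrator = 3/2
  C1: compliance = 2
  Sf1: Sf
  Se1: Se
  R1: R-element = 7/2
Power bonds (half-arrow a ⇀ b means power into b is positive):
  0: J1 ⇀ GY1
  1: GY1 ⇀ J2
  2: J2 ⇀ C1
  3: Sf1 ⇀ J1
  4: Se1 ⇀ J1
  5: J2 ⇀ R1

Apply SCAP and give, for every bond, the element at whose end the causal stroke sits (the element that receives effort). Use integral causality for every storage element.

β3 stroke at Sf1  (source Sf1 imposes f)
β4 stroke at J1  (source Se1 imposes e)
β0 stroke at J1  (1-jn J1 has f-setter on 3)
β1 stroke at J2  (GY GY1: same side as bond 0)
β2 stroke at J2  (prefer integral on C1)
β5 stroke at R1  (J2 needs exactly one f-in)

β0 |J1
β1 |J2
β2 |J2
β3 |Sf1
β4 |J1
β5 |R1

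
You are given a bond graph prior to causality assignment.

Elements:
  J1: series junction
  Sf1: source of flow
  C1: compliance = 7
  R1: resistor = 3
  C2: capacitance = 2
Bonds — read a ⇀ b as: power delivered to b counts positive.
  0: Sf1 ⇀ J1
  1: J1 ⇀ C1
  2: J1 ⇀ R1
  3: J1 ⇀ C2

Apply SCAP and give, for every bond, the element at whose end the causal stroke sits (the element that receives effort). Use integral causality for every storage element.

bond 0 →Sf1  (Sf1 fixes flow; stroke at Sf1)
bond 1 →J1  (1-jn J1 has f-setter on 0)
bond 2 →J1  (J1 flow already set via bond 0)
bond 3 →J1  (common-f at J1 fixed by 0)

b0 |Sf1
b1 |J1
b2 |J1
b3 |J1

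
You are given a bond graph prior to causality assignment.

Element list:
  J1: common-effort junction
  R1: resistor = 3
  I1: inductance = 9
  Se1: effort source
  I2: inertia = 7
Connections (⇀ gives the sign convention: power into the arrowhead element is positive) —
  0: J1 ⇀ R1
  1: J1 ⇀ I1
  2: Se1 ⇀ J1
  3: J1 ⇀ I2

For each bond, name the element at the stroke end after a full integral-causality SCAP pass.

#0 |R1
#1 |I1
#2 |J1
#3 |I2

bond 2 →J1  (Se1 (Se) sets effort on bond)
bond 0 →R1  (common-e at J1 fixed by 2)
bond 1 →I1  (common-e at J1 fixed by 2)
bond 3 →I2  (0-jn J1 has e-setter on 2)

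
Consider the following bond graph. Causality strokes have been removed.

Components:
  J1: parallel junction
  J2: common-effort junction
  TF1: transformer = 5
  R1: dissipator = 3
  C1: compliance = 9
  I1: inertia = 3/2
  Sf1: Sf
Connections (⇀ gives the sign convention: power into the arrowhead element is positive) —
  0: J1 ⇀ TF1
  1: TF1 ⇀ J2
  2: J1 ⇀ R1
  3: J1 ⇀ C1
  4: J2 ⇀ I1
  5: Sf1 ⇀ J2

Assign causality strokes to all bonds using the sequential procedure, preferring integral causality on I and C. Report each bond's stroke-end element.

β0 stroke at TF1
β1 stroke at J2
β2 stroke at R1
β3 stroke at J1
β4 stroke at I1
β5 stroke at Sf1

b5 →Sf1  (Sf1 fixes flow; stroke at Sf1)
b3 →J1  (C1: C, integral causality)
b0 →TF1  (common-e at J1 fixed by 3)
b2 →R1  (0-jn J1 has e-setter on 3)
b1 →J2  (TF1 one-in-one-out from 0)
b4 →I1  (J2: bond 1 brought effort, rest push out)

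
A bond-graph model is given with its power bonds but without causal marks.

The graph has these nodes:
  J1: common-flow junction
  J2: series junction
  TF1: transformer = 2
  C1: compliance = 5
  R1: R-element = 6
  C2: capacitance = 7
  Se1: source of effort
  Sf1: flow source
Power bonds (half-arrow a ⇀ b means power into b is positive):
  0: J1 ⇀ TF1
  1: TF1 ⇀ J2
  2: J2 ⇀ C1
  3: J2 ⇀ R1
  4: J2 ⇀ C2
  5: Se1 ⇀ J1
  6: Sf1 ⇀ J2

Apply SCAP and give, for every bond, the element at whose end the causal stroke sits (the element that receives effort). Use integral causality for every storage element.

b0 →TF1
b1 →J2
b2 →J2
b3 →J2
b4 →J2
b5 →J1
b6 →Sf1

b5 →J1  (Se1 (Se) sets effort on bond)
b6 →Sf1  (Sf1 (Sf) sets flow on bond)
b0 →TF1  (J1: last free bond brings flow in)
b1 →J2  (1-jn J2 has f-setter on 6)
b2 →J2  (J2: bond 6 brought flow, rest push out)
b3 →J2  (common-f at J2 fixed by 6)
b4 →J2  (J2: bond 6 brought flow, rest push out)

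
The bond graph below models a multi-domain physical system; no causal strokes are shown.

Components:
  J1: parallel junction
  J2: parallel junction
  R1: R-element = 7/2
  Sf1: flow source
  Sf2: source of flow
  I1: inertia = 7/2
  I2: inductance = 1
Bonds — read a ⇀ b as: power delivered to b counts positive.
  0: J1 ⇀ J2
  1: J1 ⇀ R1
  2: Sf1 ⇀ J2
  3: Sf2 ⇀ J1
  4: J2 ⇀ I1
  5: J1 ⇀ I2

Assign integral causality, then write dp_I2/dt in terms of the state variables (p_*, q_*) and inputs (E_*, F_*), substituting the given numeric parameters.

b2 stroke at Sf1  (Sf1 (Sf) sets flow on bond)
b3 stroke at Sf2  (Sf2 fixes flow; stroke at Sf2)
b4 stroke at I1  (I1 outputs flow p/I1)
b0 stroke at J2  (J2: last free bond brings effort in)
b5 stroke at I2  (I2 outputs flow p/I2)
b1 stroke at J1  (only one effort-in slot at J1)

dp_I2/dt = 7*F_Sf1/2 + 7*F_Sf2/2 - p_I1 - 7*p_I2/2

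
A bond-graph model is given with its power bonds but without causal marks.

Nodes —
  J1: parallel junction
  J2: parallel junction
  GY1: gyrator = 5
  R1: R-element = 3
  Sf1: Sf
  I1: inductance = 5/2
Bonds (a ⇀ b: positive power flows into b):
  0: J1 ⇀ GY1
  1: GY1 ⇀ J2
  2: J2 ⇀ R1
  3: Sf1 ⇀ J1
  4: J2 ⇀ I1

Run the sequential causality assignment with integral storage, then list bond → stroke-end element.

#3 stroke at Sf1  (source Sf1 imposes f)
#0 stroke at J1  (closing 0-jn rule on J1)
#1 stroke at J2  (through GY1, causality inverts; strokes same side of GY1)
#2 stroke at R1  (0-jn J2 has e-setter on 1)
#4 stroke at I1  (0-jn J2 has e-setter on 1)

b0 |J1
b1 |J2
b2 |R1
b3 |Sf1
b4 |I1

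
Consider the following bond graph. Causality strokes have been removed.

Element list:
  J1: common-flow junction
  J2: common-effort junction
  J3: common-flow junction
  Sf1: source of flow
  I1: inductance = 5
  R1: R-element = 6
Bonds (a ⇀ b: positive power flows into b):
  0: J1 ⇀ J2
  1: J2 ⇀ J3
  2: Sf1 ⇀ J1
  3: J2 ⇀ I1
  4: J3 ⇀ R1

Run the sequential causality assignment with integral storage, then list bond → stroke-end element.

bond 0 stroke at J1
bond 1 stroke at J2
bond 2 stroke at Sf1
bond 3 stroke at I1
bond 4 stroke at J3

b2 |Sf1  (source Sf1 imposes f)
b0 |J1  (1-jn J1 has f-setter on 2)
b3 |I1  (I1: I, integral causality)
b1 |J2  (only one effort-in slot at J2)
b4 |J3  (common-f at J3 fixed by 1)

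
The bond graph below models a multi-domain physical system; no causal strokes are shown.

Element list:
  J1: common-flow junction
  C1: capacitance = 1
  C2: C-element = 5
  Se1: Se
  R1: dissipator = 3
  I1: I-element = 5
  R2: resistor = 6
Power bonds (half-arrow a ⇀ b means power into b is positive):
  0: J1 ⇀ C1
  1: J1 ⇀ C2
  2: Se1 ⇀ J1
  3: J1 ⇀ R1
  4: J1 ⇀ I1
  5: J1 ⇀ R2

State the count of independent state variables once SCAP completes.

b2 stroke at J1  (Se1 (Se) sets effort on bond)
b0 stroke at J1  (C1 outputs effort q/C1)
b1 stroke at J1  (prefer integral on C2)
b4 stroke at I1  (I1: I, integral causality)
b3 stroke at J1  (J1: bond 4 brought flow, rest push out)
b5 stroke at J1  (common-f at J1 fixed by 4)

3  (C1, C2, I1 all integral)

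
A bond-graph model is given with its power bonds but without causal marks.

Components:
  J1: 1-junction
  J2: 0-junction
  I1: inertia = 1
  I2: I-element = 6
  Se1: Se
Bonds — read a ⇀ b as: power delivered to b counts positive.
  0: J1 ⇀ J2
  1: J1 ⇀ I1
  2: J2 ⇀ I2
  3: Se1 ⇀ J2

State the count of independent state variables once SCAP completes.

β3 stroke→J2  (Se1: effort source, stroke at far end)
β0 stroke→J1  (J2 effort already set via bond 3)
β2 stroke→I2  (0-jn J2 has e-setter on 3)
β1 stroke→I1  (closing 1-jn rule on J1)

2  (I1, I2 all integral)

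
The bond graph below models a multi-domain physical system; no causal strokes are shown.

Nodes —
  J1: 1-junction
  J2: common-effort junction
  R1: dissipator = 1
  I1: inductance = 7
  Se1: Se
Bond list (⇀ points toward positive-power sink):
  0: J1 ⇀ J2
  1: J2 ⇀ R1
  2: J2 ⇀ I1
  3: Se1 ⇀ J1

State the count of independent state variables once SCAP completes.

1  (I1 all integral)

β3 |J1  (Se1 fixes effort; stroke away)
β0 |J2  (only one flow-in slot at J1)
β1 |R1  (J2 effort already set via bond 0)
β2 |I1  (common-e at J2 fixed by 0)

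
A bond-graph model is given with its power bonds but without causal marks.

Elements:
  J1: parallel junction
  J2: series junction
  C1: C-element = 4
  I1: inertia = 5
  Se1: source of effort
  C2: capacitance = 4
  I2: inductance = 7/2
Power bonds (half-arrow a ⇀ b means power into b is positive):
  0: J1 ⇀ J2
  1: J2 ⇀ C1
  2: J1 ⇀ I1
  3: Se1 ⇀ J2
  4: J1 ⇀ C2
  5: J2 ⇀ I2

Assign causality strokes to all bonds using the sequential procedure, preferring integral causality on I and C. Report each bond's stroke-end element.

bond 3 →J2  (Se1 fixes effort; stroke away)
bond 1 →J2  (C1: C, integral causality)
bond 2 →I1  (I1 outputs flow p/I1)
bond 4 →J1  (C2: C, integral causality)
bond 0 →J2  (0-jn J1 has e-setter on 4)
bond 5 →I2  (J2: last free bond brings flow in)

β0 stroke→J2
β1 stroke→J2
β2 stroke→I1
β3 stroke→J2
β4 stroke→J1
β5 stroke→I2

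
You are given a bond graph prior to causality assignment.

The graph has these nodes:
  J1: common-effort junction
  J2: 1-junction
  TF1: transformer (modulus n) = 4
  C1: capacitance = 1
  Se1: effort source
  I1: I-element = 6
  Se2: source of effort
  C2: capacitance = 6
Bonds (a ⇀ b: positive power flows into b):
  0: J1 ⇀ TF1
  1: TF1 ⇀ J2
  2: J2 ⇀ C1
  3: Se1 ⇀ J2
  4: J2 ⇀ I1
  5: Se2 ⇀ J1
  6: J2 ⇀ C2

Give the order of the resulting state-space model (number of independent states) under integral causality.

β3 |J2  (source Se1 imposes e)
β5 |J1  (Se2 fixes effort; stroke away)
β0 |TF1  (0-jn J1 has e-setter on 5)
β1 |J2  (through TF1, causality passes straight; one stroke at TF1)
β2 |J2  (C1 outputs effort q/C1)
β4 |I1  (I1: I, integral causality)
β6 |J2  (common-f at J2 fixed by 4)

3  (C1, C2, I1 all integral)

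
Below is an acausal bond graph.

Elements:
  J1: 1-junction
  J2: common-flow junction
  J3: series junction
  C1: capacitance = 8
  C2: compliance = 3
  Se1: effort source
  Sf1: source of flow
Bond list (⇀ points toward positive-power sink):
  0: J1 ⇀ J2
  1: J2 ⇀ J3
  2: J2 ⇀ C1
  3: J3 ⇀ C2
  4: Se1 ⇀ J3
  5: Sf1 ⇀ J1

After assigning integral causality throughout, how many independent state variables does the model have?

β4 →J3  (Se1 (Se) sets effort on bond)
β5 →Sf1  (Sf1 (Sf) sets flow on bond)
β0 →J1  (J1 flow already set via bond 5)
β1 →J2  (1-jn J2 has f-setter on 0)
β2 →J2  (J2: bond 0 brought flow, rest push out)
β3 →J3  (common-f at J3 fixed by 1)

2  (C1, C2 all integral)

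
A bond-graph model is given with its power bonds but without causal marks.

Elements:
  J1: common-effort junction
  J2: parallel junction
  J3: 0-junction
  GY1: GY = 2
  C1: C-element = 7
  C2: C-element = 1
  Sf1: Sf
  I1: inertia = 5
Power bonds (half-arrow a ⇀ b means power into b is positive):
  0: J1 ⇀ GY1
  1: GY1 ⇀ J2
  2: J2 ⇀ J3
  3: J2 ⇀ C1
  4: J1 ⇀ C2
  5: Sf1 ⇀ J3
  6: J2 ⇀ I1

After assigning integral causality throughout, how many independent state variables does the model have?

3  (C1, C2, I1 all integral)

b5 stroke→Sf1  (Sf1 fixes flow; stroke at Sf1)
b2 stroke→J3  (only one effort-in slot at J3)
b3 stroke→J2  (C1 outputs effort q/C1)
b1 stroke→GY1  (0-jn J2 has e-setter on 3)
b6 stroke→I1  (J2 effort already set via bond 3)
b0 stroke→GY1  (GY1: gyrator matches bond 1)
b4 stroke→J1  (closing 0-jn rule on J1)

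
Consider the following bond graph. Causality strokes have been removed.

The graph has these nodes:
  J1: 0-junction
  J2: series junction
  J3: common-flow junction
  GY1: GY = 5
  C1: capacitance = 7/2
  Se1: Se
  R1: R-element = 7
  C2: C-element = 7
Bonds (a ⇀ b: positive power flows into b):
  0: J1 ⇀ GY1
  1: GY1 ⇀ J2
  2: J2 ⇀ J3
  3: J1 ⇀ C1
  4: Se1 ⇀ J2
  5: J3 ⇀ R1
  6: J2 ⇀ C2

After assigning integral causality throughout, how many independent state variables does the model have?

bond 4 stroke at J2  (Se1: effort source, stroke at far end)
bond 3 stroke at J1  (C1 integral (e out))
bond 0 stroke at GY1  (0-jn J1 has e-setter on 3)
bond 1 stroke at GY1  (GY1: gyrator matches bond 0)
bond 2 stroke at J2  (J2 flow already set via bond 1)
bond 6 stroke at J2  (J2: bond 1 brought flow, rest push out)
bond 5 stroke at J3  (J3: bond 2 brought flow, rest push out)

2  (C1, C2 all integral)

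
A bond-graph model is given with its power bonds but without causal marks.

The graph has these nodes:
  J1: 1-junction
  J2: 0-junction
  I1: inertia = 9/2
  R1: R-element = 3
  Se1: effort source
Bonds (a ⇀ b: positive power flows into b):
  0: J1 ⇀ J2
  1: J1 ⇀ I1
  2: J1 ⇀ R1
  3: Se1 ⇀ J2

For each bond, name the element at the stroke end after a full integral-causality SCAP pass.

bond 0 |J1
bond 1 |I1
bond 2 |J1
bond 3 |J2

β3 →J2  (Se1 (Se) sets effort on bond)
β0 →J1  (J2 effort already set via bond 3)
β1 →I1  (prefer integral on I1)
β2 →J1  (J1: bond 1 brought flow, rest push out)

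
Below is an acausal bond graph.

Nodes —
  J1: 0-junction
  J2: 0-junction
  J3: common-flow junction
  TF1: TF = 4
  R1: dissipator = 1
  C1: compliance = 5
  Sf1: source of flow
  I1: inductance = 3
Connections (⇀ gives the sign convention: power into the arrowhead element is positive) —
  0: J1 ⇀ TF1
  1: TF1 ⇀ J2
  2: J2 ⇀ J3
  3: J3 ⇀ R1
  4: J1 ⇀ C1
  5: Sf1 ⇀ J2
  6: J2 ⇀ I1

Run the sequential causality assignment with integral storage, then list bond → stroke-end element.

β0 stroke→TF1
β1 stroke→J2
β2 stroke→J3
β3 stroke→R1
β4 stroke→J1
β5 stroke→Sf1
β6 stroke→I1

b5 →Sf1  (Sf1 fixes flow; stroke at Sf1)
b4 →J1  (C1 integral (e out))
b0 →TF1  (0-jn J1 has e-setter on 4)
b1 →J2  (TF1 one-in-one-out from 0)
b2 →J3  (J2 effort already set via bond 1)
b6 →I1  (J2: bond 1 brought effort, rest push out)
b3 →R1  (J3: last free bond brings flow in)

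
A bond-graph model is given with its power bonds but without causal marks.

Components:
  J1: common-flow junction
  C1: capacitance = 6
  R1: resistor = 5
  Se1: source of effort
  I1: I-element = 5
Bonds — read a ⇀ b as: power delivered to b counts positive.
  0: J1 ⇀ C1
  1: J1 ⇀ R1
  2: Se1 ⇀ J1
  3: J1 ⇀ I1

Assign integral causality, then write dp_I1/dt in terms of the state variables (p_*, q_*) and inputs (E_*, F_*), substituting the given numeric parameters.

dp_I1/dt = E_Se1 - p_I1 - q_C1/6

β2 stroke→J1  (Se1: effort source, stroke at far end)
β0 stroke→J1  (prefer integral on C1)
β3 stroke→I1  (prefer integral on I1)
β1 stroke→J1  (1-jn J1 has f-setter on 3)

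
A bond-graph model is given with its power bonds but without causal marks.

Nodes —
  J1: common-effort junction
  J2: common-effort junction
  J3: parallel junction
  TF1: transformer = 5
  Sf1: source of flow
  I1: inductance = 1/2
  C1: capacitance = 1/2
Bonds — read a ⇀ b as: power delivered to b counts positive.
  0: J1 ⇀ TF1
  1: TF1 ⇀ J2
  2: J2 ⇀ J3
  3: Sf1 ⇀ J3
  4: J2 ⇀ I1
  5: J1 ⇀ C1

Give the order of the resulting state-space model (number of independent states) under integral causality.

2  (C1, I1 all integral)

β3 →Sf1  (Sf1: flow source, stroke at near end)
β2 →J3  (J3 needs exactly one e-in)
β4 →I1  (I1 outputs flow p/I1)
β1 →J2  (J2 needs exactly one e-in)
β0 →TF1  (TF1: transformer flips bond 1)
β5 →J1  (closing 0-jn rule on J1)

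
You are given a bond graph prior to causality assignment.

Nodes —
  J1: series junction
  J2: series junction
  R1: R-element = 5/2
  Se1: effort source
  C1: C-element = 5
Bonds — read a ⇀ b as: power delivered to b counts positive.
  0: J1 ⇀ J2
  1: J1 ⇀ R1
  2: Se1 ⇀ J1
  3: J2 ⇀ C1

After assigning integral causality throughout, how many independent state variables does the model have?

1  (C1 all integral)

#2 →J1  (Se1 (Se) sets effort on bond)
#3 →J2  (C1 integral (e out))
#0 →J1  (only one flow-in slot at J2)
#1 →R1  (closing 1-jn rule on J1)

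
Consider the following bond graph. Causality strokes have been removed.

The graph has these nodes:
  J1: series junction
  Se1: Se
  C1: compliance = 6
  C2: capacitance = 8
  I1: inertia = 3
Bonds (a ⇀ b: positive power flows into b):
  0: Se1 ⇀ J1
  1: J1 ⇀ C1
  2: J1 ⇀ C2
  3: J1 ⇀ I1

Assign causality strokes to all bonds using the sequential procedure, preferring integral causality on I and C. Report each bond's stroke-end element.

bond 0 |J1  (Se1 (Se) sets effort on bond)
bond 1 |J1  (C1 integral (e out))
bond 2 |J1  (C2 integral (e out))
bond 3 |I1  (J1 needs exactly one f-in)

#0 →J1
#1 →J1
#2 →J1
#3 →I1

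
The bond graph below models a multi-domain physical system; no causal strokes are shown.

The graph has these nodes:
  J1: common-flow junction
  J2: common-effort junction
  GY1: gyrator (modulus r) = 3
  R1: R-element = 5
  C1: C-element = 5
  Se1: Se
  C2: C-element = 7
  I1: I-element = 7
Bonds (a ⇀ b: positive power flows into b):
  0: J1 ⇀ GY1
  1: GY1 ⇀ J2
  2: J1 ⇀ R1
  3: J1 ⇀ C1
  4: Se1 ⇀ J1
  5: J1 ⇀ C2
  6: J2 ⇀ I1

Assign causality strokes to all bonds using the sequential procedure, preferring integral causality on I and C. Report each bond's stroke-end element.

β4 stroke at J1  (Se1: effort source, stroke at far end)
β3 stroke at J1  (C1 integral (e out))
β5 stroke at J1  (C2 outputs effort q/C2)
β6 stroke at I1  (I1 outputs flow p/I1)
β1 stroke at J2  (closing 0-jn rule on J2)
β0 stroke at J1  (through GY1, causality inverts; strokes same side of GY1)
β2 stroke at R1  (J1 needs exactly one f-in)

#0 stroke at J1
#1 stroke at J2
#2 stroke at R1
#3 stroke at J1
#4 stroke at J1
#5 stroke at J1
#6 stroke at I1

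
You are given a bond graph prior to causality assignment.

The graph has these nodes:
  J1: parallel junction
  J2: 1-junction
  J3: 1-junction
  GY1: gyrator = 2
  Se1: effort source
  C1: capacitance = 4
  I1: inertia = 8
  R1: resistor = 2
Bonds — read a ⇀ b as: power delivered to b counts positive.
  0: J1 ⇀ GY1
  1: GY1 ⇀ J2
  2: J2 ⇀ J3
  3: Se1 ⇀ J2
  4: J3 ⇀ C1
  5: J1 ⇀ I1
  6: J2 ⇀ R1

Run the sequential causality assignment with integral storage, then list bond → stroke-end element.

b0 →J1
b1 →J2
b2 →J2
b3 →J2
b4 →J3
b5 →I1
b6 →R1

#3 |J2  (Se1: effort source, stroke at far end)
#4 |J3  (C1 integral (e out))
#2 |J2  (J3: last free bond brings flow in)
#5 |I1  (prefer integral on I1)
#0 |J1  (J1: last free bond brings effort in)
#1 |J2  (through GY1, causality inverts; strokes same side of GY1)
#6 |R1  (closing 1-jn rule on J2)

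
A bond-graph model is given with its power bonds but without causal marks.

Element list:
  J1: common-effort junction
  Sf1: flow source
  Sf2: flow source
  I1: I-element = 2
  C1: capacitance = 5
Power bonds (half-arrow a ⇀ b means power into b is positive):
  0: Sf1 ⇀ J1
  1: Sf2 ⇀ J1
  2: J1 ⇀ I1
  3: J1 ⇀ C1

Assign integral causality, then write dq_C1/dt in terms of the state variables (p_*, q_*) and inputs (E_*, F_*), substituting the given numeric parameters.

dq_C1/dt = F_Sf1 + F_Sf2 - p_I1/2

b0 |Sf1  (source Sf1 imposes f)
b1 |Sf2  (source Sf2 imposes f)
b2 |I1  (I1: I, integral causality)
b3 |J1  (closing 0-jn rule on J1)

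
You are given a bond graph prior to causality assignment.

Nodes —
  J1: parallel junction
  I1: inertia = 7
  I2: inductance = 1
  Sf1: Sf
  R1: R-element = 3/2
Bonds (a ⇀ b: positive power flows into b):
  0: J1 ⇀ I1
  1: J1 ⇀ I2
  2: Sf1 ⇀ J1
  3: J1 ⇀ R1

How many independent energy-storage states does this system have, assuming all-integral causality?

2  (I1, I2 all integral)

#2 stroke at Sf1  (Sf1 (Sf) sets flow on bond)
#0 stroke at I1  (I1: I, integral causality)
#1 stroke at I2  (prefer integral on I2)
#3 stroke at J1  (J1: last free bond brings effort in)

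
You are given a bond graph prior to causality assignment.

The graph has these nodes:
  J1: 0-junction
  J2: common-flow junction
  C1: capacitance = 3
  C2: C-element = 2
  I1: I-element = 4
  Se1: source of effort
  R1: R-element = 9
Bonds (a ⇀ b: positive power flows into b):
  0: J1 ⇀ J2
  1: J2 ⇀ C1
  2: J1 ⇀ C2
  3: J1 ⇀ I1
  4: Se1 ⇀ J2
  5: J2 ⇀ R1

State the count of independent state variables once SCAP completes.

b4 stroke at J2  (source Se1 imposes e)
b1 stroke at J2  (C1 integral (e out))
b2 stroke at J1  (prefer integral on C2)
b0 stroke at J2  (common-e at J1 fixed by 2)
b3 stroke at I1  (0-jn J1 has e-setter on 2)
b5 stroke at R1  (J2: last free bond brings flow in)

3  (C1, C2, I1 all integral)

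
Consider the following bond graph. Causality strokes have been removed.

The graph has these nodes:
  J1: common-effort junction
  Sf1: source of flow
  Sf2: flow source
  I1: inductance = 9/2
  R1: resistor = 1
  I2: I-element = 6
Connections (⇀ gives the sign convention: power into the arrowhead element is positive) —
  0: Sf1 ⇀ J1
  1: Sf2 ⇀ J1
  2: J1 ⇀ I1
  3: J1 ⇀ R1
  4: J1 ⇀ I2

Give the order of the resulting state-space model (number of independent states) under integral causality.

#0 |Sf1  (Sf1: flow source, stroke at near end)
#1 |Sf2  (Sf2 fixes flow; stroke at Sf2)
#2 |I1  (I1: I, integral causality)
#4 |I2  (I2: I, integral causality)
#3 |J1  (closing 0-jn rule on J1)

2  (I1, I2 all integral)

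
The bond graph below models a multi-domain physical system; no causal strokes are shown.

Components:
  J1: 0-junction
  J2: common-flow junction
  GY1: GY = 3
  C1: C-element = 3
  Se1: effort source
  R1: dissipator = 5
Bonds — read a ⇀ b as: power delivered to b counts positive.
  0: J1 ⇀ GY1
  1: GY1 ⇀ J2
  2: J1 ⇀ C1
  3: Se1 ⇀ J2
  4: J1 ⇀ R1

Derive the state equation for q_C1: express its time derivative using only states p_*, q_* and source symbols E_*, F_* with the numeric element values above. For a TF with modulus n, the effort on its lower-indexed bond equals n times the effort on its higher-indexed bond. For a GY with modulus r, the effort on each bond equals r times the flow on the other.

b3 stroke→J2  (Se1: effort source, stroke at far end)
b1 stroke→GY1  (J2 needs exactly one f-in)
b0 stroke→GY1  (GY1: gyrator matches bond 1)
b2 stroke→J1  (C1 outputs effort q/C1)
b4 stroke→R1  (common-e at J1 fixed by 2)

dq_C1/dt = E_Se1/3 - q_C1/15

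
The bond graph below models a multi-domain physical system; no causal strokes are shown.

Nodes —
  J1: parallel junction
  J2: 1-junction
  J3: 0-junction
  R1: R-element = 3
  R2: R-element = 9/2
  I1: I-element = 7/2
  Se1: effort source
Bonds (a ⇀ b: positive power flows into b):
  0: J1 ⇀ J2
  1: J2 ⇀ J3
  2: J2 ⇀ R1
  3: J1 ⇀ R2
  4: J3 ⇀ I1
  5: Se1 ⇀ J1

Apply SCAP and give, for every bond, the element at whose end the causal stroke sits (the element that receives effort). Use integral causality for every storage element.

b5 |J1  (source Se1 imposes e)
b0 |J2  (0-jn J1 has e-setter on 5)
b3 |R2  (0-jn J1 has e-setter on 5)
b4 |I1  (I1: I, integral causality)
b1 |J3  (only one effort-in slot at J3)
b2 |J2  (J2 flow already set via bond 1)

b0 |J2
b1 |J3
b2 |J2
b3 |R2
b4 |I1
b5 |J1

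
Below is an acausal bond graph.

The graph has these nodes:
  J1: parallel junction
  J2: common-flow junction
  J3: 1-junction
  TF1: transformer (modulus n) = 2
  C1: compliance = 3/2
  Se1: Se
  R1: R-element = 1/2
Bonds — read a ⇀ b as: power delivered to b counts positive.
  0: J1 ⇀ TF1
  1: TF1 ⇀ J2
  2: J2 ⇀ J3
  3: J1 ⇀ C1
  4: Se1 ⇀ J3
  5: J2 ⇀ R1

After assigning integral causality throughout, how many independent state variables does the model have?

1  (C1 all integral)

bond 4 stroke at J3  (Se1 fixes effort; stroke away)
bond 2 stroke at J2  (J3: last free bond brings flow in)
bond 3 stroke at J1  (C1 outputs effort q/C1)
bond 0 stroke at TF1  (0-jn J1 has e-setter on 3)
bond 1 stroke at J2  (TF TF1: opposite of bond 0)
bond 5 stroke at R1  (only one flow-in slot at J2)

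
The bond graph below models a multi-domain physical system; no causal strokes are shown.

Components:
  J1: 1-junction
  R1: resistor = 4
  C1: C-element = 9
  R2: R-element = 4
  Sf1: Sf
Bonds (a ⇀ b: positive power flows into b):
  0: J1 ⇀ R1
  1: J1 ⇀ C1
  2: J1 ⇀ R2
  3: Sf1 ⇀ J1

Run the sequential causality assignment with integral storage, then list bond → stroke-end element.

b3 |Sf1  (Sf1 fixes flow; stroke at Sf1)
b0 |J1  (common-f at J1 fixed by 3)
b1 |J1  (common-f at J1 fixed by 3)
b2 |J1  (common-f at J1 fixed by 3)

bond 0 →J1
bond 1 →J1
bond 2 →J1
bond 3 →Sf1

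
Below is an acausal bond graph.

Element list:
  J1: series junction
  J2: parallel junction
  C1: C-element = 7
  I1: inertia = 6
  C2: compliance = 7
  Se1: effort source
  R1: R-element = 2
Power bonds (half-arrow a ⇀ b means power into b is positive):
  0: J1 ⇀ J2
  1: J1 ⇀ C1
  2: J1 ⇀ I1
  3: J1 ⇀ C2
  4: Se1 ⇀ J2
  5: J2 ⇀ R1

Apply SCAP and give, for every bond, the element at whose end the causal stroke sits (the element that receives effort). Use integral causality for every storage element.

#0 stroke→J1
#1 stroke→J1
#2 stroke→I1
#3 stroke→J1
#4 stroke→J2
#5 stroke→R1

b4 →J2  (source Se1 imposes e)
b0 →J1  (J2: bond 4 brought effort, rest push out)
b5 →R1  (common-e at J2 fixed by 4)
b1 →J1  (prefer integral on C1)
b2 →I1  (I1 integral (f out))
b3 →J1  (common-f at J1 fixed by 2)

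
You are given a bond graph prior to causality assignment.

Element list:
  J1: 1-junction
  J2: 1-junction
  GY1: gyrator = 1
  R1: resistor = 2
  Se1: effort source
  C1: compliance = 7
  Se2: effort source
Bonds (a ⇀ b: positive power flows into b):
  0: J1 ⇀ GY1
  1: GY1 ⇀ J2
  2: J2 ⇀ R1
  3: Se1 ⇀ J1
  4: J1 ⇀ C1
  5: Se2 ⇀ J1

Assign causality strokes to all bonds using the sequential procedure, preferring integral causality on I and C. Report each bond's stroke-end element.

bond 3 |J1  (Se1 (Se) sets effort on bond)
bond 5 |J1  (source Se2 imposes e)
bond 4 |J1  (C1 outputs effort q/C1)
bond 0 |GY1  (only one flow-in slot at J1)
bond 1 |GY1  (GY1 both-in/both-out from 0)
bond 2 |J2  (common-f at J2 fixed by 1)

bond 0 stroke at GY1
bond 1 stroke at GY1
bond 2 stroke at J2
bond 3 stroke at J1
bond 4 stroke at J1
bond 5 stroke at J1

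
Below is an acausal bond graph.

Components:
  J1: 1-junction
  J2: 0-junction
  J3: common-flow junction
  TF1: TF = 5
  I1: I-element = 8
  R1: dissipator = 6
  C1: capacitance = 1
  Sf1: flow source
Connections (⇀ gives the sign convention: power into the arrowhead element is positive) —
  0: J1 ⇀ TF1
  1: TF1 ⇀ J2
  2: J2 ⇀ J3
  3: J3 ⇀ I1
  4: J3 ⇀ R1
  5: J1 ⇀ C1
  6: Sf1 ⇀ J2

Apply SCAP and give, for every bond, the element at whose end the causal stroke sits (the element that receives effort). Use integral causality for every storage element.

b0 stroke→TF1
b1 stroke→J2
b2 stroke→J3
b3 stroke→I1
b4 stroke→J3
b5 stroke→J1
b6 stroke→Sf1

#6 |Sf1  (Sf1 (Sf) sets flow on bond)
#3 |I1  (I1 outputs flow p/I1)
#2 |J3  (1-jn J3 has f-setter on 3)
#4 |J3  (J3: bond 3 brought flow, rest push out)
#1 |J2  (only one effort-in slot at J2)
#0 |TF1  (TF1 one-in-one-out from 1)
#5 |J1  (1-jn J1 has f-setter on 0)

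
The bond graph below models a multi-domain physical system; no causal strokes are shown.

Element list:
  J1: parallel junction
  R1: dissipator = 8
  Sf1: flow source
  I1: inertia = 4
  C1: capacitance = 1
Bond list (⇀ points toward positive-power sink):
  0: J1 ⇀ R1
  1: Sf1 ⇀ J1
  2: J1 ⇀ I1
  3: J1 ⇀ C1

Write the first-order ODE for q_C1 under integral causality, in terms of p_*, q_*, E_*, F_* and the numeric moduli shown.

dq_C1/dt = F_Sf1 - p_I1/4 - q_C1/8

bond 1 stroke at Sf1  (Sf1: flow source, stroke at near end)
bond 2 stroke at I1  (I1 integral (f out))
bond 3 stroke at J1  (C1 integral (e out))
bond 0 stroke at R1  (common-e at J1 fixed by 3)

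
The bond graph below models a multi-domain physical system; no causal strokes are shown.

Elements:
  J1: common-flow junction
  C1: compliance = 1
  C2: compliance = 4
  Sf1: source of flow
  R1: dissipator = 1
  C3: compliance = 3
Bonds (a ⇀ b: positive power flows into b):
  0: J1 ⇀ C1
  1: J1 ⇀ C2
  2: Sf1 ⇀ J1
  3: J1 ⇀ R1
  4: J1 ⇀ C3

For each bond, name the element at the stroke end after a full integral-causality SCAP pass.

#2 stroke→Sf1  (Sf1: flow source, stroke at near end)
#0 stroke→J1  (J1 flow already set via bond 2)
#1 stroke→J1  (J1 flow already set via bond 2)
#3 stroke→J1  (common-f at J1 fixed by 2)
#4 stroke→J1  (1-jn J1 has f-setter on 2)

#0 |J1
#1 |J1
#2 |Sf1
#3 |J1
#4 |J1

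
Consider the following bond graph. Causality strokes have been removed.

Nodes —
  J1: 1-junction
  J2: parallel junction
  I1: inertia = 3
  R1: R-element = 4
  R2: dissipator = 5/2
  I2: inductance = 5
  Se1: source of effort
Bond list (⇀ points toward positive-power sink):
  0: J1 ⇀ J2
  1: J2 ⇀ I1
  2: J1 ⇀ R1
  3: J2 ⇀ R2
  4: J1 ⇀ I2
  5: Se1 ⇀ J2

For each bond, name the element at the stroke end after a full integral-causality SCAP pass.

β5 |J2  (Se1 (Se) sets effort on bond)
β0 |J1  (common-e at J2 fixed by 5)
β1 |I1  (0-jn J2 has e-setter on 5)
β3 |R2  (J2 effort already set via bond 5)
β4 |I2  (prefer integral on I2)
β2 |J1  (common-f at J1 fixed by 4)

bond 0 stroke→J1
bond 1 stroke→I1
bond 2 stroke→J1
bond 3 stroke→R2
bond 4 stroke→I2
bond 5 stroke→J2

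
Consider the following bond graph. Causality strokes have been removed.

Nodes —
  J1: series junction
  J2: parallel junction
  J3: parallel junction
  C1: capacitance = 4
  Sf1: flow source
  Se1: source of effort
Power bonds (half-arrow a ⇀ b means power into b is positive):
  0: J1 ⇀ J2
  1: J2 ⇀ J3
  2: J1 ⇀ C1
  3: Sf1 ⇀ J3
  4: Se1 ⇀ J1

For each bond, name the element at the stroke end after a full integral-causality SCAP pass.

b3 |Sf1  (Sf1 (Sf) sets flow on bond)
b4 |J1  (Se1 (Se) sets effort on bond)
b1 |J3  (J3 needs exactly one e-in)
b0 |J2  (only one effort-in slot at J2)
b2 |J1  (J1: bond 0 brought flow, rest push out)

bond 0 →J2
bond 1 →J3
bond 2 →J1
bond 3 →Sf1
bond 4 →J1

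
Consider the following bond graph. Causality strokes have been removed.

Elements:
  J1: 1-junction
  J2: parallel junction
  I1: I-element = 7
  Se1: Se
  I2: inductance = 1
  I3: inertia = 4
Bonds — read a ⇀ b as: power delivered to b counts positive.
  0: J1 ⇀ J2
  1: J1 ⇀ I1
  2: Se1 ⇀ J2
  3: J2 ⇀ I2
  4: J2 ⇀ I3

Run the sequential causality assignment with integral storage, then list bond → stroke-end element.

β0 stroke at J1
β1 stroke at I1
β2 stroke at J2
β3 stroke at I2
β4 stroke at I3

bond 2 →J2  (source Se1 imposes e)
bond 0 →J1  (common-e at J2 fixed by 2)
bond 3 →I2  (common-e at J2 fixed by 2)
bond 4 →I3  (0-jn J2 has e-setter on 2)
bond 1 →I1  (closing 1-jn rule on J1)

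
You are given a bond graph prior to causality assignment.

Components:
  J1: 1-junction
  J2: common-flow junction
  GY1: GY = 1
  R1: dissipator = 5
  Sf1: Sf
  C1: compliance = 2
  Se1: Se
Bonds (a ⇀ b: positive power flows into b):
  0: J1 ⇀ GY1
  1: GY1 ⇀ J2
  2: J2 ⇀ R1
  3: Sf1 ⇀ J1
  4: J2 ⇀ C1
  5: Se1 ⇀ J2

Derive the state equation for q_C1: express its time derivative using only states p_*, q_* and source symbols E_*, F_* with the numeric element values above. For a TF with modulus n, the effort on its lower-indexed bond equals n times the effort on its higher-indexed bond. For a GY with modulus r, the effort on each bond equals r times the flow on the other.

dq_C1/dt = E_Se1/5 + F_Sf1/5 - q_C1/10

#3 |Sf1  (Sf1 (Sf) sets flow on bond)
#5 |J2  (Se1 fixes effort; stroke away)
#0 |J1  (J1: bond 3 brought flow, rest push out)
#1 |J2  (GY GY1: same side as bond 0)
#4 |J2  (C1 integral (e out))
#2 |R1  (J2: last free bond brings flow in)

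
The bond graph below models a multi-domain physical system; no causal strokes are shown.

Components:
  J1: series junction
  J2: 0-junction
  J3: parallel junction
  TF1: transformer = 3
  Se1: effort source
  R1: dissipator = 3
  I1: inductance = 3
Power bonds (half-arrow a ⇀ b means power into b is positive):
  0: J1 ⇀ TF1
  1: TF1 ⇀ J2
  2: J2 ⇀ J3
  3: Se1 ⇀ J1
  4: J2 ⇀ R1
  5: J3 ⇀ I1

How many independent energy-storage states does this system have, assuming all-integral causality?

#3 →J1  (source Se1 imposes e)
#0 →TF1  (J1 needs exactly one f-in)
#1 →J2  (TF1: transformer flips bond 0)
#2 →J3  (common-e at J2 fixed by 1)
#4 →R1  (J2 effort already set via bond 1)
#5 →I1  (J3 effort already set via bond 2)

1  (I1 all integral)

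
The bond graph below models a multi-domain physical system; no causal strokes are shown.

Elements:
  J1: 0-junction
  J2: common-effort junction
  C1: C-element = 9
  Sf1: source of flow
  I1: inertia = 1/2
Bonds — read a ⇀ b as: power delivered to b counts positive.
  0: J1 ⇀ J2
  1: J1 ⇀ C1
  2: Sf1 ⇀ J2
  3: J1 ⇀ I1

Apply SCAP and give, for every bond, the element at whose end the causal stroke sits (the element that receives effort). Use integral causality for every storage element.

#0 |J2
#1 |J1
#2 |Sf1
#3 |I1

b2 |Sf1  (source Sf1 imposes f)
b0 |J2  (only one effort-in slot at J2)
b1 |J1  (C1 outputs effort q/C1)
b3 |I1  (J1 effort already set via bond 1)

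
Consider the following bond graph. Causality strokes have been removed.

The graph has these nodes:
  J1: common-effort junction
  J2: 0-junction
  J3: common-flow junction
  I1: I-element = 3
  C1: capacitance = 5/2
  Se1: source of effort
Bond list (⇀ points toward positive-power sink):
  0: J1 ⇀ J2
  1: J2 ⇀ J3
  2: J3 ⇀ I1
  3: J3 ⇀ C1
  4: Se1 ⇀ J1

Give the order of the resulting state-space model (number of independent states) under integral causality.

#4 |J1  (Se1 (Se) sets effort on bond)
#0 |J2  (common-e at J1 fixed by 4)
#1 |J3  (J2: bond 0 brought effort, rest push out)
#2 |I1  (I1 integral (f out))
#3 |J3  (1-jn J3 has f-setter on 2)

2  (C1, I1 all integral)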